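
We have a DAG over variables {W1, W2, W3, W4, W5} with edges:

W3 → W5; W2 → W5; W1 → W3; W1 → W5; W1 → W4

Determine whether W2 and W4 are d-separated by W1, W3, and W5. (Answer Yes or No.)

Enumerating the 2 paths from W2 to W4 and testing each for blocking by {W1, W3, W5}:
Path 1: W2 → W5 ← W3 ← W1 → W4
  W3 is a chain here and W3 is conditioned on, so the path is blocked at W3.
Path 2: W2 → W5 ← W1 → W4
  W1 is a fork here and W1 is conditioned on, so the path is blocked at W1.
Since every path is blocked, d-separation holds.

Yes — W2 and W4 are d-separated given {W1, W3, W5}.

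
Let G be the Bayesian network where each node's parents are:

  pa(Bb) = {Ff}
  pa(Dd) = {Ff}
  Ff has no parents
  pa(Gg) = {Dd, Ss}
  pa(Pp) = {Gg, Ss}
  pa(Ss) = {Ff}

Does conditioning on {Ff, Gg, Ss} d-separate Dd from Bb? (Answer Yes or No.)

Yes — Dd and Bb are d-separated given {Ff, Gg, Ss}.

There are 3 undirected paths between Dd and Bb; checking each against the conditioning set {Ff, Gg, Ss}:
Path 1: Dd → Gg ← Ss ← Ff → Bb
  Ss is a chain here and Ss is conditioned on, so the path is blocked at Ss.
Path 2: Dd → Gg → Pp ← Ss ← Ff → Bb
  Gg is a chain here and Gg is conditioned on, so the path is blocked at Gg.
Path 3: Dd ← Ff → Bb
  Ff is a fork here and Ff is conditioned on, so the path is blocked at Ff.
Since every path is blocked, d-separation holds.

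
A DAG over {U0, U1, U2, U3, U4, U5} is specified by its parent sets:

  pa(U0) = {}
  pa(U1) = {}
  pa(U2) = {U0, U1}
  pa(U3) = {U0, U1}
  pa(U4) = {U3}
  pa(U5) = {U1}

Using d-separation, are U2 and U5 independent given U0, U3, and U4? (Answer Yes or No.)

No

There are 2 undirected paths between U2 and U5; checking each against the conditioning set {U0, U3, U4}:
Path 1: U2 ← U0 → U3 ← U1 → U5
  U0 is a fork here and U0 is conditioned on, so the path is blocked at U0.
Path 2: U2 ← U1 → U5
  U1 is a fork and U1 is not conditioned on — no node blocks this path, so it is active.
At least one path is unblocked, so d-separation fails.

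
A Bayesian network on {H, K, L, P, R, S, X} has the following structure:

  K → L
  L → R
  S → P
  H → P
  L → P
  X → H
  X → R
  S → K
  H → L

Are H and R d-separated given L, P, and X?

Enumerating the 4 paths from H to R and testing each for blocking by {L, P, X}:
  1. H ← X → R — X:fork[blocks] ⇒ blocked
  2. H → L → R — L:chain[blocks] ⇒ blocked
  3. H → P ← S → K → L → R — P:collider[open]; S:fork[open]; K:chain[open]; L:chain[blocks] ⇒ blocked
  4. H → P ← L → R — P:collider[open]; L:fork[blocks] ⇒ blocked
Every path is blocked, so H and R are d-separated given {L, P, X}.

Yes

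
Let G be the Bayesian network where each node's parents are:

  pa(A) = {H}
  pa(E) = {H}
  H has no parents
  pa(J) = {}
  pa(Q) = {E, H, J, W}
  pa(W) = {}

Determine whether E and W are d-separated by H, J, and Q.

Enumerating the 2 paths from E to W and testing each for blocking by {H, J, Q}:
Path 1: E ← H → Q ← W
  H is a fork here and H is conditioned on, so the path is blocked at H.
Path 2: E → Q ← W
  Q is a collider and Q is conditioned on, which opens it — no node blocks this path, so it is active.
At least one path is unblocked, so d-separation fails.

No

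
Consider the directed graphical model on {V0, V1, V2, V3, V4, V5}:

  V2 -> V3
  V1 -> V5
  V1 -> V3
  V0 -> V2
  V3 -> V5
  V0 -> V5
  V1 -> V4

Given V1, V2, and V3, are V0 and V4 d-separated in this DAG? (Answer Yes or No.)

Yes

4 paths connect V0 and V4; each must be blocked for d-separation to hold:
Path 1: V0 → V2 → V3 → V5 ← V1 → V4
  V2 is a chain here and V2 is conditioned on, so the path is blocked at V2.
Path 2: V0 → V2 → V3 ← V1 → V4
  V2 is a chain here and V2 is conditioned on, so the path is blocked at V2.
Path 3: V0 → V5 ← V1 → V4
  V5 is a collider here and neither V5 nor any of its descendants is conditioned on, so the collider stays closed — the path is blocked at V5.
Path 4: V0 → V5 ← V3 ← V1 → V4
  V5 is a collider here and neither V5 nor any of its descendants is conditioned on, so the collider stays closed — the path is blocked at V5.
All paths are blocked; V0 ⊥ V4 | {V1, V2, V3} holds.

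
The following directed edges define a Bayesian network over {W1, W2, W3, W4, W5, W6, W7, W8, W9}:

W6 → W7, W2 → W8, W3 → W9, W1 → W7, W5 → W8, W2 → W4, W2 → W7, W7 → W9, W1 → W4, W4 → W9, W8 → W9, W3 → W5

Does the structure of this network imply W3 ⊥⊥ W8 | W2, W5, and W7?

Yes — W3 and W8 are d-separated given {W2, W5, W7}.

Enumerating the 6 paths from W3 to W8 and testing each for blocking by {W2, W5, W7}:
Path 1: W3 → W9 ← W4 ← W1 → W7 ← W2 → W8
  W9 is a collider here and neither W9 nor any of its descendants is conditioned on, so the collider stays closed — the path is blocked at W9.
Path 2: W3 → W9 ← W4 ← W2 → W8
  W9 is a collider here and neither W9 nor any of its descendants is conditioned on, so the collider stays closed — the path is blocked at W9.
Path 3: W3 → W9 ← W7 ← W1 → W4 ← W2 → W8
  W9 is a collider here and neither W9 nor any of its descendants is conditioned on, so the collider stays closed — the path is blocked at W9.
Path 4: W3 → W9 ← W7 ← W2 → W8
  W9 is a collider here and neither W9 nor any of its descendants is conditioned on, so the collider stays closed — the path is blocked at W9.
Path 5: W3 → W9 ← W8
  W9 is a collider here and neither W9 nor any of its descendants is conditioned on, so the collider stays closed — the path is blocked at W9.
Path 6: W3 → W5 → W8
  W5 is a chain here and W5 is conditioned on, so the path is blocked at W5.
Since every path is blocked, d-separation holds.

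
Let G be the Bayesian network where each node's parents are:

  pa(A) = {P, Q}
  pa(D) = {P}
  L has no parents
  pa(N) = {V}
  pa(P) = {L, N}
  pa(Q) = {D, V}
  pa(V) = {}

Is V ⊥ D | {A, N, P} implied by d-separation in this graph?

We examine all 4 paths between V and D:
Path 1: V → Q ← D
  Q is a collider and its descendant A is conditioned on, which opens it — no node blocks this path, so it is active.
Path 2: V → Q → A ← P → D
  P is a fork here and P is conditioned on, so the path is blocked at P.
Path 3: V → N → P → D
  N is a chain here and N is conditioned on, so the path is blocked at N.
Path 4: V → N → P → A ← Q ← D
  N is a chain here and N is conditioned on, so the path is blocked at N.
At least one path is unblocked, so d-separation fails.

No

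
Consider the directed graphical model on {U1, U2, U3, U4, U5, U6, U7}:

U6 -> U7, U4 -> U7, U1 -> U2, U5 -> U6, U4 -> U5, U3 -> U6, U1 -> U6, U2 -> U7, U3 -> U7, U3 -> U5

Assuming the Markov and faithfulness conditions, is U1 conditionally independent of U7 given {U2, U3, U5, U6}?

Yes — U1 and U7 are d-separated given {U2, U3, U5, U6}.

We examine all 6 paths between U1 and U7:
Path 1: U1 → U2 → U7
  U2 is a chain here and U2 is conditioned on, so the path is blocked at U2.
Path 2: U1 → U6 ← U3 → U5 ← U4 → U7
  U3 is a fork here and U3 is conditioned on, so the path is blocked at U3.
Path 3: U1 → U6 ← U3 → U7
  U3 is a fork here and U3 is conditioned on, so the path is blocked at U3.
Path 4: U1 → U6 ← U5 ← U3 → U7
  U5 is a chain here and U5 is conditioned on, so the path is blocked at U5.
Path 5: U1 → U6 ← U5 ← U4 → U7
  U5 is a chain here and U5 is conditioned on, so the path is blocked at U5.
Path 6: U1 → U6 → U7
  U6 is a chain here and U6 is conditioned on, so the path is blocked at U6.
Since every path is blocked, d-separation holds.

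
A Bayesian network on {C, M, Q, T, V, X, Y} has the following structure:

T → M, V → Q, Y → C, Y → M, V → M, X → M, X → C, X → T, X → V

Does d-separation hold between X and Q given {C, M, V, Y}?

Yes

We examine all 4 paths between X and Q:
Path 1: X → M ← V → Q
  V is a fork here and V is conditioned on, so the path is blocked at V.
Path 2: X → V → Q
  V is a chain here and V is conditioned on, so the path is blocked at V.
Path 3: X → T → M ← V → Q
  V is a fork here and V is conditioned on, so the path is blocked at V.
Path 4: X → C ← Y → M ← V → Q
  Y is a fork here and Y is conditioned on, so the path is blocked at Y.
Every path is blocked, so X and Q are d-separated given {C, M, V, Y}.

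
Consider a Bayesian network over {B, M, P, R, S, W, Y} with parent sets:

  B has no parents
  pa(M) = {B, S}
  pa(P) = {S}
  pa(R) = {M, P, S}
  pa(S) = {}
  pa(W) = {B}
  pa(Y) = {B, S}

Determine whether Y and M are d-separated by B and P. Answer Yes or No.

No

We examine all 4 paths between Y and M:
Path 1: Y ← B → M
  B is a fork here and B is conditioned on, so the path is blocked at B.
Path 2: Y ← S → P → R ← M
  P is a chain here and P is conditioned on, so the path is blocked at P.
Path 3: Y ← S → M
  S is a fork and S is not conditioned on — no node blocks this path, so it is active.
Path 4: Y ← S → R ← M
  R is a collider here and neither R nor any of its descendants is conditioned on, so the collider stays closed — the path is blocked at R.
Because an active path exists, Y and M are not d-separated.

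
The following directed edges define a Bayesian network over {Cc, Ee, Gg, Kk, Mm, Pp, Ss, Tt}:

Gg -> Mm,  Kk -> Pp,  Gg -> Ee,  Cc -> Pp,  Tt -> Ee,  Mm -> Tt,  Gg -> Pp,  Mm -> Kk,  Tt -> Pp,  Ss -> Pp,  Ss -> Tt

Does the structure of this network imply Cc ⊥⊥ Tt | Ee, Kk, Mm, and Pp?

Enumerating the 6 paths from Cc to Tt and testing each for blocking by {Ee, Kk, Mm, Pp}:
  1. Cc → Pp ← Ss → Tt — Pp:collider[open]; Ss:fork[open] ⇒ active
  2. Cc → Pp ← Gg → Ee ← Tt — Pp:collider[open]; Gg:fork[open]; Ee:collider[open] ⇒ active
  3. Cc → Pp ← Gg → Mm → Tt — Pp:collider[open]; Gg:fork[open]; Mm:chain[blocks] ⇒ blocked
  4. Cc → Pp ← Tt — Pp:collider[open] ⇒ active
  5. Cc → Pp ← Kk ← Mm ← Gg → Ee ← Tt — Pp:collider[open]; Kk:chain[blocks]; Mm:chain[blocks]; Gg:fork[open]; Ee:collider[open] ⇒ blocked
  6. Cc → Pp ← Kk ← Mm → Tt — Pp:collider[open]; Kk:chain[blocks]; Mm:fork[blocks] ⇒ blocked
Because an active path exists, Cc and Tt are not d-separated.

No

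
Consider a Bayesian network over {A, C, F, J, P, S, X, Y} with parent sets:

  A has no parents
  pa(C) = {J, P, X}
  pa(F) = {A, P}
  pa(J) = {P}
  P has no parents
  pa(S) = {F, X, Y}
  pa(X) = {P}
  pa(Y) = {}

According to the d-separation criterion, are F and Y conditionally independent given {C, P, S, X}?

No

Enumerating the 4 paths from F to Y and testing each for blocking by {C, P, S, X}:
Path 1: F ← P → X → S ← Y
  P is a fork here and P is conditioned on, so the path is blocked at P.
Path 2: F ← P → J → C ← X → S ← Y
  P is a fork here and P is conditioned on, so the path is blocked at P.
Path 3: F ← P → C ← X → S ← Y
  P is a fork here and P is conditioned on, so the path is blocked at P.
Path 4: F → S ← Y
  S is a collider and S is conditioned on, which opens it — no node blocks this path, so it is active.
At least one path is unblocked, so d-separation fails.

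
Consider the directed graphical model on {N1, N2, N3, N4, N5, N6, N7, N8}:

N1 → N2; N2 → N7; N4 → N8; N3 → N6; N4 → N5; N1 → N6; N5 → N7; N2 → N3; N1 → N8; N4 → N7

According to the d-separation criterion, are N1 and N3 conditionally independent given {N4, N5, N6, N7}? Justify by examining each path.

There are 4 undirected paths between N1 and N3; checking each against the conditioning set {N4, N5, N6, N7}:
Path 1: N1 → N6 ← N3
  N6 is a collider and N6 is conditioned on, which opens it — no node blocks this path, so it is active.
Path 2: N1 → N2 → N3
  N2 is a chain and N2 is not conditioned on — no node blocks this path, so it is active.
Path 3: N1 → N8 ← N4 → N7 ← N2 → N3
  N8 is a collider here and neither N8 nor any of its descendants is conditioned on, so the collider stays closed — the path is blocked at N8.
Path 4: N1 → N8 ← N4 → N5 → N7 ← N2 → N3
  N8 is a collider here and neither N8 nor any of its descendants is conditioned on, so the collider stays closed — the path is blocked at N8.
Because an active path exists, N1 and N3 are not d-separated.

No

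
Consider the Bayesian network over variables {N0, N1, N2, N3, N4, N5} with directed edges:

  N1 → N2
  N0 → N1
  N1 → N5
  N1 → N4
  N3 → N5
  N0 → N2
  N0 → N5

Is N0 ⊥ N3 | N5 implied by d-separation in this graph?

No — N0 and N3 are not d-separated given {N5}.

3 paths connect N0 and N3; each must be blocked for d-separation to hold:
  1. N0 → N2 ← N1 → N5 ← N3 — N2:collider[blocks]; N1:fork[open]; N5:collider[open] ⇒ blocked
  2. N0 → N5 ← N3 — N5:collider[open] ⇒ active
  3. N0 → N1 → N5 ← N3 — N1:chain[open]; N5:collider[open] ⇒ active
At least one path is unblocked, so d-separation fails.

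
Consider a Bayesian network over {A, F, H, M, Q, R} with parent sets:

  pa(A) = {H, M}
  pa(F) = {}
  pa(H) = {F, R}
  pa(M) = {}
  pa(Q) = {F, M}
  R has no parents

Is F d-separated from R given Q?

Yes

2 paths connect F and R; each must be blocked for d-separation to hold:
Path 1: F → Q ← M → A ← H ← R
  A is a collider here and neither A nor any of its descendants is conditioned on, so the collider stays closed — the path is blocked at A.
Path 2: F → H ← R
  H is a collider here and neither H nor any of its descendants is conditioned on, so the collider stays closed — the path is blocked at H.
Every path is blocked, so F and R are d-separated given {Q}.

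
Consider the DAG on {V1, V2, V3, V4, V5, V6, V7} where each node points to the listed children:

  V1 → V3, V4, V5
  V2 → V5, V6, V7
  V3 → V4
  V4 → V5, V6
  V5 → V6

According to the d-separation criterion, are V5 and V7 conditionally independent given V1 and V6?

No

We examine all 5 paths between V5 and V7:
Path 1: V5 ← V1 → V3 → V4 → V6 ← V2 → V7
  V1 is a fork here and V1 is conditioned on, so the path is blocked at V1.
Path 2: V5 ← V1 → V4 → V6 ← V2 → V7
  V1 is a fork here and V1 is conditioned on, so the path is blocked at V1.
Path 3: V5 ← V2 → V7
  V2 is a fork and V2 is not conditioned on — no node blocks this path, so it is active.
Path 4: V5 → V6 ← V2 → V7
  V6 is a collider and V6 is conditioned on, which opens it; V2 is a fork and V2 is not conditioned on — no node blocks this path, so it is active.
Path 5: V5 ← V4 → V6 ← V2 → V7
  V4 is a fork and V4 is not conditioned on; V6 is a collider and V6 is conditioned on, which opens it; V2 is a fork and V2 is not conditioned on — no node blocks this path, so it is active.
At least one path is unblocked, so d-separation fails.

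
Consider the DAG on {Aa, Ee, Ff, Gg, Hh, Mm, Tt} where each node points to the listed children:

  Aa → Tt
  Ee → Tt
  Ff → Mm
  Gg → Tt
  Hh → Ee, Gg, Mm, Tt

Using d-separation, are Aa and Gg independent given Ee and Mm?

We examine all 3 paths between Aa and Gg:
Path 1: Aa → Tt ← Hh → Gg
  Tt is a collider here and neither Tt nor any of its descendants is conditioned on, so the collider stays closed — the path is blocked at Tt.
Path 2: Aa → Tt ← Ee ← Hh → Gg
  Tt is a collider here and neither Tt nor any of its descendants is conditioned on, so the collider stays closed — the path is blocked at Tt.
Path 3: Aa → Tt ← Gg
  Tt is a collider here and neither Tt nor any of its descendants is conditioned on, so the collider stays closed — the path is blocked at Tt.
All paths are blocked; Aa ⊥ Gg | {Ee, Mm} holds.

Yes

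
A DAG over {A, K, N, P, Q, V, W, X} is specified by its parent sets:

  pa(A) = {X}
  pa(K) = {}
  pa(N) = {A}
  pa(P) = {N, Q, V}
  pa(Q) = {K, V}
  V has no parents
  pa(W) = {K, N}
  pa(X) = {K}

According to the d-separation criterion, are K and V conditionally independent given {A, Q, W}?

No

We examine all 6 paths between K and V:
  1. K → Q → P ← V — Q:chain[blocks]; P:collider[blocks] ⇒ blocked
  2. K → Q ← V — Q:collider[open] ⇒ active
  3. K → X → A → N → P ← Q ← V — X:chain[open]; A:chain[blocks]; N:chain[open]; P:collider[blocks]; Q:chain[blocks] ⇒ blocked
  4. K → X → A → N → P ← V — X:chain[open]; A:chain[blocks]; N:chain[open]; P:collider[blocks] ⇒ blocked
  5. K → W ← N → P ← Q ← V — W:collider[open]; N:fork[open]; P:collider[blocks]; Q:chain[blocks] ⇒ blocked
  6. K → W ← N → P ← V — W:collider[open]; N:fork[open]; P:collider[blocks] ⇒ blocked
Because an active path exists, K and V are not d-separated.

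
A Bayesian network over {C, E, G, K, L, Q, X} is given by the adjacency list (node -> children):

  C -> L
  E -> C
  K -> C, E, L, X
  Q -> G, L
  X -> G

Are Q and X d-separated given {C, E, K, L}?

Enumerating the 4 paths from Q to X and testing each for blocking by {C, E, K, L}:
Path 1: Q → L ← C ← K → X
  C is a chain here and C is conditioned on, so the path is blocked at C.
Path 2: Q → L ← C ← E ← K → X
  C is a chain here and C is conditioned on, so the path is blocked at C.
Path 3: Q → L ← K → X
  K is a fork here and K is conditioned on, so the path is blocked at K.
Path 4: Q → G ← X
  G is a collider here and neither G nor any of its descendants is conditioned on, so the collider stays closed — the path is blocked at G.
All paths are blocked; Q ⊥ X | {C, E, K, L} holds.

Yes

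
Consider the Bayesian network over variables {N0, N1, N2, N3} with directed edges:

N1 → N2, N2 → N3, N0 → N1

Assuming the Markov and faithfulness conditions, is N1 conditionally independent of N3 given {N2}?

Yes

There is one path between N1 and N3:
Path 1: N1 → N2 → N3
  N2 is a chain here and N2 is conditioned on, so the path is blocked at N2.
Every path is blocked, so N1 and N3 are d-separated given {N2}.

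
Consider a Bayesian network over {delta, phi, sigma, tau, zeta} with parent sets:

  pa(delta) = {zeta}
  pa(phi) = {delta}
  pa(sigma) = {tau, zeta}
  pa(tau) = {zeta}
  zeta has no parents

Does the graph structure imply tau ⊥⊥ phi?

Enumerating the 2 paths from tau to phi and testing each for blocking by ∅:
Path 1: tau → sigma ← zeta → delta → phi
  sigma is a collider here and neither sigma nor any of its descendants is conditioned on, so the collider stays closed — the path is blocked at sigma.
Path 2: tau ← zeta → delta → phi
  zeta is a fork and zeta is not conditioned on; delta is a chain and delta is not conditioned on — no node blocks this path, so it is active.
Because an active path exists, tau and phi are not d-separated.

No — tau and phi are not d-separated given ∅.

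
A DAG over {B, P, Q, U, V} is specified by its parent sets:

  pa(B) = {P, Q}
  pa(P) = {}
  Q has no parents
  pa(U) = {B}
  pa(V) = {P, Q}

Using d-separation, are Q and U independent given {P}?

No

Enumerating the 2 paths from Q to U and testing each for blocking by {P}:
  1. Q → B → U — B:chain[open] ⇒ active
  2. Q → V ← P → B → U — V:collider[blocks]; P:fork[blocks]; B:chain[open] ⇒ blocked
Because an active path exists, Q and U are not d-separated.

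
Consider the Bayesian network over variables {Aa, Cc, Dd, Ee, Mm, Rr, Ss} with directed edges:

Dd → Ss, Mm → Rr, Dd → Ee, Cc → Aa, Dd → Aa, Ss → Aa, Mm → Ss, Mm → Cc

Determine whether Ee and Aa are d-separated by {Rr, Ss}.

There are 3 undirected paths between Ee and Aa; checking each against the conditioning set {Rr, Ss}:
Path 1: Ee ← Dd → Aa
  Dd is a fork and Dd is not conditioned on — no node blocks this path, so it is active.
Path 2: Ee ← Dd → Ss → Aa
  Ss is a chain here and Ss is conditioned on, so the path is blocked at Ss.
Path 3: Ee ← Dd → Ss ← Mm → Cc → Aa
  Dd is a fork and Dd is not conditioned on; Ss is a collider and Ss is conditioned on, which opens it; Mm is a fork and Mm is not conditioned on; Cc is a chain and Cc is not conditioned on — no node blocks this path, so it is active.
Since the path Ee ← Dd → Aa is active, Ee and Aa are not d-separated given {Rr, Ss}.

No — Ee and Aa are not d-separated given {Rr, Ss}.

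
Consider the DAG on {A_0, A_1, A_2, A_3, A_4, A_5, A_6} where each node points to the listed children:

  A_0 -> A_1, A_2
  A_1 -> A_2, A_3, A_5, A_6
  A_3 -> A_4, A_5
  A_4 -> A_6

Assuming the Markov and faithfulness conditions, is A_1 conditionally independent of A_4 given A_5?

Enumerating the 3 paths from A_1 to A_4 and testing each for blocking by {A_5}:
  1. A_1 → A_3 → A_4 — A_3:chain[open] ⇒ active
  2. A_1 → A_6 ← A_4 — A_6:collider[blocks] ⇒ blocked
  3. A_1 → A_5 ← A_3 → A_4 — A_5:collider[open]; A_3:fork[open] ⇒ active
Because an active path exists, A_1 and A_4 are not d-separated.

No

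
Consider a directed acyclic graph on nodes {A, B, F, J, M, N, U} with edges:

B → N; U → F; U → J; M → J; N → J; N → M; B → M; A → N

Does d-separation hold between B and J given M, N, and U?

Yes

4 paths connect B and J; each must be blocked for d-separation to hold:
Path 1: B → M → J
  M is a chain here and M is conditioned on, so the path is blocked at M.
Path 2: B → M ← N → J
  N is a fork here and N is conditioned on, so the path is blocked at N.
Path 3: B → N → M → J
  N is a chain here and N is conditioned on, so the path is blocked at N.
Path 4: B → N → J
  N is a chain here and N is conditioned on, so the path is blocked at N.
Every path is blocked, so B and J are d-separated given {M, N, U}.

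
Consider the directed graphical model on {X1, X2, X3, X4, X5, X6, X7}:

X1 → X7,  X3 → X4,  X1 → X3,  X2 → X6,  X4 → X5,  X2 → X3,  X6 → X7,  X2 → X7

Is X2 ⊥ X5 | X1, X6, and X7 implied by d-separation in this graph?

There are 3 undirected paths between X2 and X5; checking each against the conditioning set {X1, X6, X7}:
Path 1: X2 → X3 → X4 → X5
  X3 is a chain and X3 is not conditioned on; X4 is a chain and X4 is not conditioned on — no node blocks this path, so it is active.
Path 2: X2 → X6 → X7 ← X1 → X3 → X4 → X5
  X6 is a chain here and X6 is conditioned on, so the path is blocked at X6.
Path 3: X2 → X7 ← X1 → X3 → X4 → X5
  X1 is a fork here and X1 is conditioned on, so the path is blocked at X1.
At least one path is unblocked, so d-separation fails.

No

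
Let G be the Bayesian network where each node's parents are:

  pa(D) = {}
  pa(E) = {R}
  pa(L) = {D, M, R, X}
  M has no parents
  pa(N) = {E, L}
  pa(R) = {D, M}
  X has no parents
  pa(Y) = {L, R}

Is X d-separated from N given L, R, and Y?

Yes

There are 5 undirected paths between X and N; checking each against the conditioning set {L, R, Y}:
Path 1: X → L ← M → R → E → N
  R is a chain here and R is conditioned on, so the path is blocked at R.
Path 2: X → L → N
  L is a chain here and L is conditioned on, so the path is blocked at L.
Path 3: X → L ← R → E → N
  R is a fork here and R is conditioned on, so the path is blocked at R.
Path 4: X → L → Y ← R → E → N
  L is a chain here and L is conditioned on, so the path is blocked at L.
Path 5: X → L ← D → R → E → N
  R is a chain here and R is conditioned on, so the path is blocked at R.
Every path is blocked, so X and N are d-separated given {L, R, Y}.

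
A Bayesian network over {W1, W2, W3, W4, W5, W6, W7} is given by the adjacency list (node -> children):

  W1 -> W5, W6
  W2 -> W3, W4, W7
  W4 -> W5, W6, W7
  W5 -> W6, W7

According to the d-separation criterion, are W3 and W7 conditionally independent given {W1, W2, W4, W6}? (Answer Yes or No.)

Yes

We examine all 5 paths between W3 and W7:
  1. W3 ← W2 → W4 → W6 ← W5 → W7 — W2:fork[blocks]; W4:chain[blocks]; W6:collider[open]; W5:fork[open] ⇒ blocked
  2. W3 ← W2 → W4 → W6 ← W1 → W5 → W7 — W2:fork[blocks]; W4:chain[blocks]; W6:collider[open]; W1:fork[blocks]; W5:chain[open] ⇒ blocked
  3. W3 ← W2 → W4 → W5 → W7 — W2:fork[blocks]; W4:chain[blocks]; W5:chain[open] ⇒ blocked
  4. W3 ← W2 → W4 → W7 — W2:fork[blocks]; W4:chain[blocks] ⇒ blocked
  5. W3 ← W2 → W7 — W2:fork[blocks] ⇒ blocked
All paths are blocked; W3 ⊥ W7 | {W1, W2, W4, W6} holds.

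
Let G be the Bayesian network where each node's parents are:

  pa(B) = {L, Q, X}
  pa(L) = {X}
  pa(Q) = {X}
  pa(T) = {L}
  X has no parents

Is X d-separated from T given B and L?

Yes

There are 3 undirected paths between X and T; checking each against the conditioning set {B, L}:
Path 1: X → L → T
  L is a chain here and L is conditioned on, so the path is blocked at L.
Path 2: X → B ← L → T
  L is a fork here and L is conditioned on, so the path is blocked at L.
Path 3: X → Q → B ← L → T
  L is a fork here and L is conditioned on, so the path is blocked at L.
All paths are blocked; X ⊥ T | {B, L} holds.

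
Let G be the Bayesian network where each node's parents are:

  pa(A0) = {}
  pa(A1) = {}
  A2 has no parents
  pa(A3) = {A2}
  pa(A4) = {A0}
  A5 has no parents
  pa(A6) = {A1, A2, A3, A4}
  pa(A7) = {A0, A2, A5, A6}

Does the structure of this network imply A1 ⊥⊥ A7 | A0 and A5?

We examine all 4 paths between A1 and A7:
  1. A1 → A6 ← A2 → A7 — A6:collider[blocks]; A2:fork[open] ⇒ blocked
  2. A1 → A6 ← A3 ← A2 → A7 — A6:collider[blocks]; A3:chain[open]; A2:fork[open] ⇒ blocked
  3. A1 → A6 ← A4 ← A0 → A7 — A6:collider[blocks]; A4:chain[open]; A0:fork[blocks] ⇒ blocked
  4. A1 → A6 → A7 — A6:chain[open] ⇒ active
Since the path A1 → A6 → A7 is active, A1 and A7 are not d-separated given {A0, A5}.

No — A1 and A7 are not d-separated given {A0, A5}.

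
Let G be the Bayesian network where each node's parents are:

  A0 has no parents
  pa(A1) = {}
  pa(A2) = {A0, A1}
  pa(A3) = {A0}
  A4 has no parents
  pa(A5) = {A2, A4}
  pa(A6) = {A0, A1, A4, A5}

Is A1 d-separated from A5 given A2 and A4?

Yes

Enumerating the 6 paths from A1 to A5 and testing each for blocking by {A2, A4}:
Path 1: A1 → A2 → A5
  A2 is a chain here and A2 is conditioned on, so the path is blocked at A2.
Path 2: A1 → A2 ← A0 → A6 ← A5
  A6 is a collider here and neither A6 nor any of its descendants is conditioned on, so the collider stays closed — the path is blocked at A6.
Path 3: A1 → A2 ← A0 → A6 ← A4 → A5
  A6 is a collider here and neither A6 nor any of its descendants is conditioned on, so the collider stays closed — the path is blocked at A6.
Path 4: A1 → A6 ← A5
  A6 is a collider here and neither A6 nor any of its descendants is conditioned on, so the collider stays closed — the path is blocked at A6.
Path 5: A1 → A6 ← A4 → A5
  A6 is a collider here and neither A6 nor any of its descendants is conditioned on, so the collider stays closed — the path is blocked at A6.
Path 6: A1 → A6 ← A0 → A2 → A5
  A6 is a collider here and neither A6 nor any of its descendants is conditioned on, so the collider stays closed — the path is blocked at A6.
All paths are blocked; A1 ⊥ A5 | {A2, A4} holds.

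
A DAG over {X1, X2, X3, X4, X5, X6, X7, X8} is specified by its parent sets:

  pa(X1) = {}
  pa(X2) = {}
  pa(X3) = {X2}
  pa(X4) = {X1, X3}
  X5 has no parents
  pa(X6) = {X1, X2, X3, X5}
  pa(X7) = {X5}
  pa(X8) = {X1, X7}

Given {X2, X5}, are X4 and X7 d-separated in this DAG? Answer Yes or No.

Yes

There are 6 undirected paths between X4 and X7; checking each against the conditioning set {X2, X5}:
Path 1: X4 ← X1 → X8 ← X7
  X8 is a collider here and neither X8 nor any of its descendants is conditioned on, so the collider stays closed — the path is blocked at X8.
Path 2: X4 ← X1 → X6 ← X5 → X7
  X6 is a collider here and neither X6 nor any of its descendants is conditioned on, so the collider stays closed — the path is blocked at X6.
Path 3: X4 ← X3 ← X2 → X6 ← X5 → X7
  X2 is a fork here and X2 is conditioned on, so the path is blocked at X2.
Path 4: X4 ← X3 ← X2 → X6 ← X1 → X8 ← X7
  X2 is a fork here and X2 is conditioned on, so the path is blocked at X2.
Path 5: X4 ← X3 → X6 ← X5 → X7
  X6 is a collider here and neither X6 nor any of its descendants is conditioned on, so the collider stays closed — the path is blocked at X6.
Path 6: X4 ← X3 → X6 ← X1 → X8 ← X7
  X6 is a collider here and neither X6 nor any of its descendants is conditioned on, so the collider stays closed — the path is blocked at X6.
Since every path is blocked, d-separation holds.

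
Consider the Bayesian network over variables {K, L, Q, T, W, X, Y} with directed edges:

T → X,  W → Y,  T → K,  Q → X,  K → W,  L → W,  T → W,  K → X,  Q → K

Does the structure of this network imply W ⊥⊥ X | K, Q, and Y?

No

We examine all 6 paths between W and X:
Path 1: W ← K ← Q → X
  K is a chain here and K is conditioned on, so the path is blocked at K.
Path 2: W ← K → X
  K is a fork here and K is conditioned on, so the path is blocked at K.
Path 3: W ← K ← T → X
  K is a chain here and K is conditioned on, so the path is blocked at K.
Path 4: W ← T → X
  T is a fork and T is not conditioned on — no node blocks this path, so it is active.
Path 5: W ← T → K ← Q → X
  Q is a fork here and Q is conditioned on, so the path is blocked at Q.
Path 6: W ← T → K → X
  K is a chain here and K is conditioned on, so the path is blocked at K.
At least one path is unblocked, so d-separation fails.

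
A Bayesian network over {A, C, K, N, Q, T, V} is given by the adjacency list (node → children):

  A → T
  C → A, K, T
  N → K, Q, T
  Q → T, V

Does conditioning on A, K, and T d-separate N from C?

No

Enumerating the 5 paths from N to C and testing each for blocking by {A, K, T}:
Path 1: N → Q → T ← C
  Q is a chain and Q is not conditioned on; T is a collider and T is conditioned on, which opens it — no node blocks this path, so it is active.
Path 2: N → Q → T ← A ← C
  A is a chain here and A is conditioned on, so the path is blocked at A.
Path 3: N → K ← C
  K is a collider and K is conditioned on, which opens it — no node blocks this path, so it is active.
Path 4: N → T ← C
  T is a collider and T is conditioned on, which opens it — no node blocks this path, so it is active.
Path 5: N → T ← A ← C
  A is a chain here and A is conditioned on, so the path is blocked at A.
Because an active path exists, N and C are not d-separated.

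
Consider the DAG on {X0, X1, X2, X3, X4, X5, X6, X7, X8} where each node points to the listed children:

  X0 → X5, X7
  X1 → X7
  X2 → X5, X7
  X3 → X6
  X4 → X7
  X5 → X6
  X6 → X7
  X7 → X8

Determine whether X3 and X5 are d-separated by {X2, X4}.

3 paths connect X3 and X5; each must be blocked for d-separation to hold:
Path 1: X3 → X6 → X7 ← X2 → X5
  X7 is a collider here and neither X7 nor any of its descendants is conditioned on, so the collider stays closed — the path is blocked at X7.
Path 2: X3 → X6 → X7 ← X0 → X5
  X7 is a collider here and neither X7 nor any of its descendants is conditioned on, so the collider stays closed — the path is blocked at X7.
Path 3: X3 → X6 ← X5
  X6 is a collider here and neither X6 nor any of its descendants is conditioned on, so the collider stays closed — the path is blocked at X6.
Every path is blocked, so X3 and X5 are d-separated given {X2, X4}.

Yes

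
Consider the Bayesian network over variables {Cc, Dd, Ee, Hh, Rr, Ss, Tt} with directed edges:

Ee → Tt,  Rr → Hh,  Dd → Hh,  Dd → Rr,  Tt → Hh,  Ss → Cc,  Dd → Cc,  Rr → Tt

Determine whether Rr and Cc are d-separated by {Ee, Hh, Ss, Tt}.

We examine all 3 paths between Rr and Cc:
Path 1: Rr → Tt → Hh ← Dd → Cc
  Tt is a chain here and Tt is conditioned on, so the path is blocked at Tt.
Path 2: Rr ← Dd → Cc
  Dd is a fork and Dd is not conditioned on — no node blocks this path, so it is active.
Path 3: Rr → Hh ← Dd → Cc
  Hh is a collider and Hh is conditioned on, which opens it; Dd is a fork and Dd is not conditioned on — no node blocks this path, so it is active.
At least one path is unblocked, so d-separation fails.

No — Rr and Cc are not d-separated given {Ee, Hh, Ss, Tt}.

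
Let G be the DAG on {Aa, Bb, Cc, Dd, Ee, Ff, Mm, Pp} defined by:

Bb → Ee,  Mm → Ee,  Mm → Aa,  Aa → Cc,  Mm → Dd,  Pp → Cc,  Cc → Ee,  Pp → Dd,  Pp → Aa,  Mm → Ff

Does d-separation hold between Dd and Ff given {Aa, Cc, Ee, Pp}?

5 paths connect Dd and Ff; each must be blocked for d-separation to hold:
  1. Dd ← Mm → Ff — Mm:fork[open] ⇒ active
  2. Dd ← Pp → Cc → Ee ← Mm → Ff — Pp:fork[blocks]; Cc:chain[blocks]; Ee:collider[open]; Mm:fork[open] ⇒ blocked
  3. Dd ← Pp → Cc ← Aa ← Mm → Ff — Pp:fork[blocks]; Cc:collider[open]; Aa:chain[blocks]; Mm:fork[open] ⇒ blocked
  4. Dd ← Pp → Aa ← Mm → Ff — Pp:fork[blocks]; Aa:collider[open]; Mm:fork[open] ⇒ blocked
  5. Dd ← Pp → Aa → Cc → Ee ← Mm → Ff — Pp:fork[blocks]; Aa:chain[blocks]; Cc:chain[blocks]; Ee:collider[open]; Mm:fork[open] ⇒ blocked
At least one path is unblocked, so d-separation fails.

No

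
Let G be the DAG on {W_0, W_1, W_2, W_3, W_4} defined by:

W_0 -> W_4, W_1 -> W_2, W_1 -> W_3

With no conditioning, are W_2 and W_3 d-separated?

Only one path connects W_2 and W_3:
  1. W_2 ← W_1 → W_3 — W_1:fork[open] ⇒ active
Because an active path exists, W_2 and W_3 are not d-separated.

No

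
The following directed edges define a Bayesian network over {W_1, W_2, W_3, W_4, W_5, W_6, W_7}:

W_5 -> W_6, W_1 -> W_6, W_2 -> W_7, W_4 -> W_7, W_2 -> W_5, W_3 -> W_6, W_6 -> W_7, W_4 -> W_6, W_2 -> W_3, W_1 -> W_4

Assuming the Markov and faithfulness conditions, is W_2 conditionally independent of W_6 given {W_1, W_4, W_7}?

No — W_2 and W_6 are not d-separated given {W_1, W_4, W_7}.

There are 5 undirected paths between W_2 and W_6; checking each against the conditioning set {W_1, W_4, W_7}:
Path 1: W_2 → W_3 → W_6
  W_3 is a chain and W_3 is not conditioned on — no node blocks this path, so it is active.
Path 2: W_2 → W_7 ← W_4 ← W_1 → W_6
  W_4 is a chain here and W_4 is conditioned on, so the path is blocked at W_4.
Path 3: W_2 → W_7 ← W_4 → W_6
  W_4 is a fork here and W_4 is conditioned on, so the path is blocked at W_4.
Path 4: W_2 → W_7 ← W_6
  W_7 is a collider and W_7 is conditioned on, which opens it — no node blocks this path, so it is active.
Path 5: W_2 → W_5 → W_6
  W_5 is a chain and W_5 is not conditioned on — no node blocks this path, so it is active.
Because an active path exists, W_2 and W_6 are not d-separated.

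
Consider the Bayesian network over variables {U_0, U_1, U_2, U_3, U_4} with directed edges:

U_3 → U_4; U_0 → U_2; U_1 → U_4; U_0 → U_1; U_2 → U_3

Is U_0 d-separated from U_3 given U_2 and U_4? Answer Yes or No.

No

2 paths connect U_0 and U_3; each must be blocked for d-separation to hold:
  1. U_0 → U_2 → U_3 — U_2:chain[blocks] ⇒ blocked
  2. U_0 → U_1 → U_4 ← U_3 — U_1:chain[open]; U_4:collider[open] ⇒ active
Because an active path exists, U_0 and U_3 are not d-separated.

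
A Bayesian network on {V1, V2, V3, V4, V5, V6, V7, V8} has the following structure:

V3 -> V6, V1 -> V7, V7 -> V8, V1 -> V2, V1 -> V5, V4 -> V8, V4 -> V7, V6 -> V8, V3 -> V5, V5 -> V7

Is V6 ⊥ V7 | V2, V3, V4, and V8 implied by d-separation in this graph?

Enumerating the 4 paths from V6 to V7 and testing each for blocking by {V2, V3, V4, V8}:
  1. V6 → V8 ← V7 — V8:collider[open] ⇒ active
  2. V6 → V8 ← V4 → V7 — V8:collider[open]; V4:fork[blocks] ⇒ blocked
  3. V6 ← V3 → V5 ← V1 → V7 — V3:fork[blocks]; V5:collider[open]; V1:fork[open] ⇒ blocked
  4. V6 ← V3 → V5 → V7 — V3:fork[blocks]; V5:chain[open] ⇒ blocked
Because an active path exists, V6 and V7 are not d-separated.

No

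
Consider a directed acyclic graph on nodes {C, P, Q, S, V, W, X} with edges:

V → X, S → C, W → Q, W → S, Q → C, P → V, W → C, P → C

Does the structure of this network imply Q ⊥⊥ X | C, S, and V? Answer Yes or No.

Yes

Enumerating the 3 paths from Q to X and testing each for blocking by {C, S, V}:
  1. Q → C ← P → V → X — C:collider[open]; P:fork[open]; V:chain[blocks] ⇒ blocked
  2. Q ← W → C ← P → V → X — W:fork[open]; C:collider[open]; P:fork[open]; V:chain[blocks] ⇒ blocked
  3. Q ← W → S → C ← P → V → X — W:fork[open]; S:chain[blocks]; C:collider[open]; P:fork[open]; V:chain[blocks] ⇒ blocked
All paths are blocked; Q ⊥ X | {C, S, V} holds.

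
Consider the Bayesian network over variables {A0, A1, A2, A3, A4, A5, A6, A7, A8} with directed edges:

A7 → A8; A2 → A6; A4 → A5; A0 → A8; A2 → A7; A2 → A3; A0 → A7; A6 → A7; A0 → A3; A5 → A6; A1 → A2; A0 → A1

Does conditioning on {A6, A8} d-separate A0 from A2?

6 paths connect A0 and A2; each must be blocked for d-separation to hold:
  1. A0 → A7 ← A2 — A7:collider[open] ⇒ active
  2. A0 → A7 ← A6 ← A2 — A7:collider[open]; A6:chain[blocks] ⇒ blocked
  3. A0 → A8 ← A7 ← A2 — A8:collider[open]; A7:chain[open] ⇒ active
  4. A0 → A8 ← A7 ← A6 ← A2 — A8:collider[open]; A7:chain[open]; A6:chain[blocks] ⇒ blocked
  5. A0 → A1 → A2 — A1:chain[open] ⇒ active
  6. A0 → A3 ← A2 — A3:collider[blocks] ⇒ blocked
At least one path is unblocked, so d-separation fails.

No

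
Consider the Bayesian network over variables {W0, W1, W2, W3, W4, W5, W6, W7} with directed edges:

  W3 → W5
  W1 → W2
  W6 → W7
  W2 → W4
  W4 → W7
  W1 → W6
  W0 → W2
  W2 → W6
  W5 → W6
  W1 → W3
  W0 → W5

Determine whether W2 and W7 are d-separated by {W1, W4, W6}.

Enumerating the 6 paths from W2 to W7 and testing each for blocking by {W1, W4, W6}:
  1. W2 ← W0 → W5 ← W3 ← W1 → W6 → W7 — W0:fork[open]; W5:collider[open]; W3:chain[open]; W1:fork[blocks]; W6:chain[blocks] ⇒ blocked
  2. W2 ← W0 → W5 → W6 → W7 — W0:fork[open]; W5:chain[open]; W6:chain[blocks] ⇒ blocked
  3. W2 ← W1 → W3 → W5 → W6 → W7 — W1:fork[blocks]; W3:chain[open]; W5:chain[open]; W6:chain[blocks] ⇒ blocked
  4. W2 ← W1 → W6 → W7 — W1:fork[blocks]; W6:chain[blocks] ⇒ blocked
  5. W2 → W6 → W7 — W6:chain[blocks] ⇒ blocked
  6. W2 → W4 → W7 — W4:chain[blocks] ⇒ blocked
Since every path is blocked, d-separation holds.

Yes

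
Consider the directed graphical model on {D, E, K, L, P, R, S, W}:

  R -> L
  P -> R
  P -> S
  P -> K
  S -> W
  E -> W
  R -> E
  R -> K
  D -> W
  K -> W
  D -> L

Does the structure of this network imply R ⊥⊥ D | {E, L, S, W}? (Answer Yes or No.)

Enumerating the 6 paths from R to D and testing each for blocking by {E, L, S, W}:
Path 1: R → L ← D
  L is a collider and L is conditioned on, which opens it — no node blocks this path, so it is active.
Path 2: R → E → W ← D
  E is a chain here and E is conditioned on, so the path is blocked at E.
Path 3: R ← P → K → W ← D
  P is a fork and P is not conditioned on; K is a chain and K is not conditioned on; W is a collider and W is conditioned on, which opens it — no node blocks this path, so it is active.
Path 4: R ← P → S → W ← D
  S is a chain here and S is conditioned on, so the path is blocked at S.
Path 5: R → K → W ← D
  K is a chain and K is not conditioned on; W is a collider and W is conditioned on, which opens it — no node blocks this path, so it is active.
Path 6: R → K ← P → S → W ← D
  S is a chain here and S is conditioned on, so the path is blocked at S.
At least one path is unblocked, so d-separation fails.

No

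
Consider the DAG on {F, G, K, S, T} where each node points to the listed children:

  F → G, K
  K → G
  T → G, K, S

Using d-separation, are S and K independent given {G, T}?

Enumerating the 3 paths from S to K and testing each for blocking by {G, T}:
Path 1: S ← T → K
  T is a fork here and T is conditioned on, so the path is blocked at T.
Path 2: S ← T → G ← K
  T is a fork here and T is conditioned on, so the path is blocked at T.
Path 3: S ← T → G ← F → K
  T is a fork here and T is conditioned on, so the path is blocked at T.
All paths are blocked; S ⊥ K | {G, T} holds.

Yes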